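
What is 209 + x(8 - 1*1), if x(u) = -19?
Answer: 190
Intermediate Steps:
209 + x(8 - 1*1) = 209 - 19 = 190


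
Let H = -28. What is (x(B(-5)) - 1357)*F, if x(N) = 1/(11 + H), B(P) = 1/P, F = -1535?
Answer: 35412450/17 ≈ 2.0831e+6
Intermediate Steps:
x(N) = -1/17 (x(N) = 1/(11 - 28) = 1/(-17) = -1/17)
(x(B(-5)) - 1357)*F = (-1/17 - 1357)*(-1535) = -23070/17*(-1535) = 35412450/17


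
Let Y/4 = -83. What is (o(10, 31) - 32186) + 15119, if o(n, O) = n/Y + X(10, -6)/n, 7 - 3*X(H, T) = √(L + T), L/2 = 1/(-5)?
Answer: -21248162/1245 - 2*I*√10/75 ≈ -17067.0 - 0.084327*I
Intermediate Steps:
L = -⅖ (L = 2/(-5) = 2*(-⅕) = -⅖ ≈ -0.40000)
Y = -332 (Y = 4*(-83) = -332)
X(H, T) = 7/3 - √(-⅖ + T)/3
o(n, O) = -n/332 + (7/3 - 4*I*√10/15)/n (o(n, O) = n/(-332) + (7/3 - √(-10 + 25*(-6))/15)/n = n*(-1/332) + (7/3 - √(-10 - 150)/15)/n = -n/332 + (7/3 - 4*I*√10/15)/n)
(o(10, 31) - 32186) + 15119 = ((1/4980)*(11620 - 15*10² - 1328*I*√10)/10 - 32186) + 15119 = ((1/4980)*(⅒)*(11620 - 15*100 - 1328*I*√10) - 32186) + 15119 = ((1/4980)*(⅒)*(11620 - 1500 - 1328*I*√10) - 32186) + 15119 = ((1/4980)*(⅒)*(10120 - 1328*I*√10) - 32186) + 15119 = ((253/1245 - 2*I*√10/75) - 32186) + 15119 = (-40071317/1245 - 2*I*√10/75) + 15119 = -21248162/1245 - 2*I*√10/75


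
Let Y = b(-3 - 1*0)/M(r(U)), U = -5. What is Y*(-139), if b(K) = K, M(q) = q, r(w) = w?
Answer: -417/5 ≈ -83.400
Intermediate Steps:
Y = ⅗ (Y = (-3 - 1*0)/(-5) = (-3 + 0)*(-⅕) = -3*(-⅕) = ⅗ ≈ 0.60000)
Y*(-139) = (⅗)*(-139) = -417/5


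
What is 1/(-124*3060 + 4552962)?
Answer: 1/4173522 ≈ 2.3961e-7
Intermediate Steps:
1/(-124*3060 + 4552962) = 1/(-379440 + 4552962) = 1/4173522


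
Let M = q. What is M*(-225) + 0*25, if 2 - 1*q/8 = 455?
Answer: 815400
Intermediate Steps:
q = -3624 (q = 16 - 8*455 = 16 - 3640 = -3624)
M = -3624
M*(-225) + 0*25 = -3624*(-225) + 0*25 = 815400 + 0 = 815400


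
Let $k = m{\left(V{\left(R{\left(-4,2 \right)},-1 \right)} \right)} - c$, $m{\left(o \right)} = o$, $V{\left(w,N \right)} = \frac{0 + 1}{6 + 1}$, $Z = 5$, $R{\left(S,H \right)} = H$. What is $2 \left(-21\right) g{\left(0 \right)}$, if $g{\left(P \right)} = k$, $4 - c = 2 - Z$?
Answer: $288$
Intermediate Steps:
$V{\left(w,N \right)} = \frac{1}{7}$ ($V{\left(w,N \right)} = 1 \cdot \frac{1}{7} = \frac{1}{7}$)
$c = 7$ ($c = 4 - \left(2 - 5\right) = 4 - -3 = 4 + 3 = 7$)
$k = - \frac{48}{7}$ ($k = \frac{1}{7} - 7 = - \frac{48}{7} \approx -6.8571$)
$g{\left(P \right)} = - \frac{48}{7}$
$2 \left(-21\right) g{\left(0 \right)} = 2 \left(-21\right) \left(- \frac{48}{7}\right) = \left(-42\right) \left(- \frac{48}{7}\right) = 288$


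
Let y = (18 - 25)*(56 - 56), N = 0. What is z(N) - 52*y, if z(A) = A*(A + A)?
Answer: 0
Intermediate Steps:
z(A) = 2*A² (z(A) = A*(2*A) = 2*A²)
y = 0 (y = -7*0 = 0)
z(N) - 52*y = 2*0² - 52*0 = 2*0 + 0 = 0 + 0 = 0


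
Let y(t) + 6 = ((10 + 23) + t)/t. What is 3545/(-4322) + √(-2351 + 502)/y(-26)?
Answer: -3545/4322 - 1118*I/163 ≈ -0.82022 - 6.8589*I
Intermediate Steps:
y(t) = -6 + (33 + t)/t (y(t) = -6 + ((10 + 23) + t)/t = -6 + (33 + t)/t)
3545/(-4322) + √(-2351 + 502)/y(-26) = 3545/(-4322) + √(-2351 + 502)/(-5 + 33/(-26)) = 3545*(-1/4322) + √(-1849)/(-5 + 33*(-1/26)) = -3545/4322 + (43*I)/(-5 - 33/26) = -3545/4322 + (43*I)/(-163/26) = -3545/4322 + (43*I)*(-26/163) = -3545/4322 - 1118*I/163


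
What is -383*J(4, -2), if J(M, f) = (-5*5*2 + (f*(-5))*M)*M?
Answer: 15320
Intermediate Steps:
J(M, f) = M*(-50 - 5*M*f) (J(M, f) = (-25*2 + (-5*f)*M)*M = (-50 - 5*M*f)*M = M*(-50 - 5*M*f))
-383*J(4, -2) = -(-1915)*4*(10 + 4*(-2)) = -(-1915)*4*(10 - 8) = -(-1915)*4*2 = -383*(-40) = 15320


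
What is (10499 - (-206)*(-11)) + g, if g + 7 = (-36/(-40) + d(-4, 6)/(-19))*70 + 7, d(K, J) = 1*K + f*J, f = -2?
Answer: 158744/19 ≈ 8355.0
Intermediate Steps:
d(K, J) = K - 2*J (d(K, J) = 1*K - 2*J = K - 2*J)
g = 2317/19 (g = -7 + ((-36/(-40) + (-4 - 2*6)/(-19))*70 + 7) = -7 + ((-36*(-1/40) + (-4 - 12)*(-1/19))*70 + 7) = -7 + ((9/10 - 16*(-1/19))*70 + 7) = -7 + ((9/10 + 16/19)*70 + 7) = -7 + ((331/190)*70 + 7) = -7 + (2317/19 + 7) = -7 + 2450/19 = 2317/19 ≈ 121.95)
(10499 - (-206)*(-11)) + g = (10499 - (-206)*(-11)) + 2317/19 = (10499 - 1*2266) + 2317/19 = (10499 - 2266) + 2317/19 = 8233 + 2317/19 = 158744/19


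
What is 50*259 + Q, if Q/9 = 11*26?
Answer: 15524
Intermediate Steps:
Q = 2574 (Q = 9*(11*26) = 9*286 = 2574)
50*259 + Q = 50*259 + 2574 = 12950 + 2574 = 15524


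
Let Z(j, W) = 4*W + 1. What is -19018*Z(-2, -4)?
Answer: 285270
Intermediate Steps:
Z(j, W) = 1 + 4*W
-19018*Z(-2, -4) = -19018*(1 + 4*(-4)) = -19018*(1 - 16) = -19018*(-15) = 285270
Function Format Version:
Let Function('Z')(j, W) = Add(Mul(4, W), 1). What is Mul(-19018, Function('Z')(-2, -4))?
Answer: 285270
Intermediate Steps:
Function('Z')(j, W) = Add(1, Mul(4, W))
Mul(-19018, Function('Z')(-2, -4)) = Mul(-19018, Add(1, Mul(4, -4))) = Mul(-19018, Add(1, -16)) = Mul(-19018, -15) = 285270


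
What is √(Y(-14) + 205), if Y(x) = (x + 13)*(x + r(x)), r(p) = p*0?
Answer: √219 ≈ 14.799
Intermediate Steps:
r(p) = 0
Y(x) = x*(13 + x) (Y(x) = (x + 13)*(x + 0) = (13 + x)*x = x*(13 + x))
√(Y(-14) + 205) = √(-14*(13 - 14) + 205) = √(-14*(-1) + 205) = √(14 + 205) = √219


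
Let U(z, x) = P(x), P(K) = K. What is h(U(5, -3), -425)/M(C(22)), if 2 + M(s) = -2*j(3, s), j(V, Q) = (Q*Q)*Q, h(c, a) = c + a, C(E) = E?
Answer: 214/10649 ≈ 0.020096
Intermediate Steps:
U(z, x) = x
h(c, a) = a + c
j(V, Q) = Q**3 (j(V, Q) = Q**2*Q = Q**3)
M(s) = -2 - 2*s**3
h(U(5, -3), -425)/M(C(22)) = (-425 - 3)/(-2 - 2*22**3) = -428/(-2 - 2*10648) = -428/(-2 - 21296) = -428/(-21298) = -428*(-1/21298) = 214/10649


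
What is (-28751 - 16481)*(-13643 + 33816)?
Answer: -912465136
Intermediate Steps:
(-28751 - 16481)*(-13643 + 33816) = -45232*20173 = -912465136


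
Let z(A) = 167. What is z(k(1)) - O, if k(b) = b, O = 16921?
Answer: -16754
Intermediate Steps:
z(k(1)) - O = 167 - 1*16921 = 167 - 16921 = -16754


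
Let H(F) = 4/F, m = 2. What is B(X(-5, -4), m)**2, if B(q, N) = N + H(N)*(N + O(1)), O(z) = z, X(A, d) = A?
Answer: 64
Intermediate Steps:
B(q, N) = N + 4*(1 + N)/N (B(q, N) = N + (4/N)*(N + 1) = N + (4/N)*(1 + N) = N + 4*(1 + N)/N)
B(X(-5, -4), m)**2 = (4 + 2 + 4/2)**2 = (4 + 2 + 4*(1/2))**2 = (4 + 2 + 2)**2 = 8**2 = 64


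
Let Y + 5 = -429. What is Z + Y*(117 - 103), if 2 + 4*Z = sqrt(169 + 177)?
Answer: -12153/2 + sqrt(346)/4 ≈ -6071.9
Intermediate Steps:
Y = -434 (Y = -5 - 429 = -434)
Z = -1/2 + sqrt(346)/4 (Z = -1/2 + sqrt(169 + 177)/4 = -1/2 + sqrt(346)/4 ≈ 4.1503)
Z + Y*(117 - 103) = (-1/2 + sqrt(346)/4) - 434*(117 - 103) = (-1/2 + sqrt(346)/4) - 434*14 = (-1/2 + sqrt(346)/4) - 6076 = -12153/2 + sqrt(346)/4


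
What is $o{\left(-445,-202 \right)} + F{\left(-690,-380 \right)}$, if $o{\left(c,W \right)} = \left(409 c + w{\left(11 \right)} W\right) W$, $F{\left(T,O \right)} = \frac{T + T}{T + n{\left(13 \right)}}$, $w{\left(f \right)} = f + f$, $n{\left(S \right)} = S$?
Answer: $\frac{25497647926}{677} \approx 3.7663 \cdot 10^{7}$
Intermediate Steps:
$w{\left(f \right)} = 2 f$
$F{\left(T,O \right)} = \frac{2 T}{13 + T}$ ($F{\left(T,O \right)} = \frac{T + T}{T + 13} = \frac{2 T}{13 + T}$)
$o{\left(c,W \right)} = W \left(22 W + 409 c\right)$ ($o{\left(c,W \right)} = \left(409 c + 2 \cdot 11 W\right) W = \left(409 c + 22 W\right) W = \left(22 W + 409 c\right) W = W \left(22 W + 409 c\right)$)
$o{\left(-445,-202 \right)} + F{\left(-690,-380 \right)} = - 202 \left(22 \left(-202\right) + 409 \left(-445\right)\right) + 2 \left(-690\right) \frac{1}{13 - 690} = - 202 \left(-4444 - 182005\right) + 2 \left(-690\right) \frac{1}{-677} = \left(-202\right) \left(-186449\right) + 2 \left(-690\right) \left(- \frac{1}{677}\right) = 37662698 + \frac{1380}{677} = \frac{25497647926}{677}$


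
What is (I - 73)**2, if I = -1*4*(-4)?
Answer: 3249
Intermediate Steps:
I = 16 (I = -4*(-4) = 16)
(I - 73)**2 = (16 - 73)**2 = (-57)**2 = 3249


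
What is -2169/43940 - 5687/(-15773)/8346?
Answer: -10972324447/222474064020 ≈ -0.049320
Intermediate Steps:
-2169/43940 - 5687/(-15773)/8346 = -2169*1/43940 - 5687*(-1/15773)*(1/8346) = -2169/43940 + (5687/15773)*(1/8346) = -2169/43940 + 5687/131641458 = -10972324447/222474064020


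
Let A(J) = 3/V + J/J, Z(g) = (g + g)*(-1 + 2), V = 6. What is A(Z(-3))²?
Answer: 9/4 ≈ 2.2500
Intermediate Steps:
Z(g) = 2*g (Z(g) = (2*g)*1 = 2*g)
A(J) = 3/2 (A(J) = 3/6 + J/J = 3*(⅙) + 1 = ½ + 1 = 3/2)
A(Z(-3))² = (3/2)² = 9/4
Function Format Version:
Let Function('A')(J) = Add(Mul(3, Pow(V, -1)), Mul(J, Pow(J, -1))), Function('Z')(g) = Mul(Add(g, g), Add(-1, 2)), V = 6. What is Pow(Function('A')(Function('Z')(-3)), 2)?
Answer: Rational(9, 4) ≈ 2.2500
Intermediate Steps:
Function('Z')(g) = Mul(2, g) (Function('Z')(g) = Mul(Mul(2, g), 1) = Mul(2, g))
Function('A')(J) = Rational(3, 2) (Function('A')(J) = Add(Mul(3, Pow(6, -1)), Mul(J, Pow(J, -1))) = Add(Mul(3, Rational(1, 6)), 1) = Add(Rational(1, 2), 1) = Rational(3, 2))
Pow(Function('A')(Function('Z')(-3)), 2) = Pow(Rational(3, 2), 2) = Rational(9, 4)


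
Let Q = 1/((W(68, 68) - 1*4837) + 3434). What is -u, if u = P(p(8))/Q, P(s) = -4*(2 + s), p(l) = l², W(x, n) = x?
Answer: -352440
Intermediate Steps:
Q = -1/1335 (Q = 1/((68 - 1*4837) + 3434) = 1/((68 - 4837) + 3434) = 1/(-4769 + 3434) = 1/(-1335) = -1/1335 ≈ -0.00074906)
P(s) = -8 - 4*s
u = 352440 (u = (-8 - 4*8²)/(-1/1335) = (-8 - 4*64)*(-1335) = (-8 - 256)*(-1335) = -264*(-1335) = 352440)
-u = -1*352440 = -352440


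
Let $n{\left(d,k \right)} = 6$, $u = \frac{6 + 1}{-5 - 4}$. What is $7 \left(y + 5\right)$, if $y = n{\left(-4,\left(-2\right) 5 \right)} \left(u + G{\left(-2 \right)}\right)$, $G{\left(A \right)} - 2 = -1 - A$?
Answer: $\frac{385}{3} \approx 128.33$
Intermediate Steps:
$u = - \frac{7}{9}$ ($u = \frac{7}{-9} = 7 \left(- \frac{1}{9}\right) = - \frac{7}{9} \approx -0.77778$)
$G{\left(A \right)} = 1 - A$ ($G{\left(A \right)} = 2 - \left(1 + A\right) = 1 - A$)
$y = \frac{40}{3}$ ($y = 6 \left(- \frac{7}{9} + \left(1 - -2\right)\right) = 6 \left(- \frac{7}{9} + \left(1 + 2\right)\right) = 6 \left(- \frac{7}{9} + 3\right) = 6 \cdot \frac{20}{9} = \frac{40}{3} \approx 13.333$)
$7 \left(y + 5\right) = 7 \left(\frac{40}{3} + 5\right) = 7 \cdot \frac{55}{3} = \frac{385}{3}$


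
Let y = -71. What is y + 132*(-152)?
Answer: -20135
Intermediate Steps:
y + 132*(-152) = -71 + 132*(-152) = -71 - 20064 = -20135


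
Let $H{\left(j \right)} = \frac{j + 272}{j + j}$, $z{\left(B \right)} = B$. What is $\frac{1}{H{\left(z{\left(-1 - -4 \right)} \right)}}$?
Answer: $\frac{6}{275} \approx 0.021818$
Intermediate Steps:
$H{\left(j \right)} = \frac{272 + j}{2 j}$
$\frac{1}{H{\left(z{\left(-1 - -4 \right)} \right)}} = \frac{1}{\frac{1}{2} \frac{1}{-1 - -4} \left(272 - -3\right)} = \frac{1}{\frac{1}{2} \frac{1}{-1 + 4} \left(272 + \left(-1 + 4\right)\right)} = \frac{1}{\frac{1}{2} \cdot \frac{1}{3} \left(272 + 3\right)} = \frac{1}{\frac{1}{2} \cdot \frac{1}{3} \cdot 275} = \frac{1}{\frac{275}{6}} = \frac{6}{275}$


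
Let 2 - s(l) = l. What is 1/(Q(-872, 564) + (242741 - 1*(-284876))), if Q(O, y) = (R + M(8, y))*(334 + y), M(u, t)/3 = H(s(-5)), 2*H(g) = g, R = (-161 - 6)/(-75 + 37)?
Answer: 19/10278857 ≈ 1.8485e-6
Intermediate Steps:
R = 167/38 (R = -167/(-38) = -167*(-1/38) = 167/38 ≈ 4.3947)
s(l) = 2 - l
H(g) = g/2
M(u, t) = 21/2 (M(u, t) = 3*((2 - 1*(-5))/2) = 3*((2 + 5)/2) = 3*((½)*7) = 3*(7/2) = 21/2)
Q(O, y) = 94522/19 + 283*y/19 (Q(O, y) = (167/38 + 21/2)*(334 + y) = 283*(334 + y)/19 = 94522/19 + 283*y/19)
1/(Q(-872, 564) + (242741 - 1*(-284876))) = 1/((94522/19 + (283/19)*564) + (242741 - 1*(-284876))) = 1/((94522/19 + 159612/19) + (242741 + 284876)) = 1/(254134/19 + 527617) = 1/(10278857/19) = 19/10278857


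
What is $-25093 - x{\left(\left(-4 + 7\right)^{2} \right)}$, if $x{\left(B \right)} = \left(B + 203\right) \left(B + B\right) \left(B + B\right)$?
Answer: $-93781$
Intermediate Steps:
$x{\left(B \right)} = 4 B^{2} \left(203 + B\right)$ ($x{\left(B \right)} = \left(203 + B\right) 2 B 2 B = 2 B \left(203 + B\right) 2 B = 4 B^{2} \left(203 + B\right)$)
$-25093 - x{\left(\left(-4 + 7\right)^{2} \right)} = -25093 - 4 \left(\left(-4 + 7\right)^{2}\right)^{2} \left(203 + \left(-4 + 7\right)^{2}\right) = -25093 - 4 \left(3^{2}\right)^{2} \left(203 + 3^{2}\right) = -25093 - 4 \cdot 9^{2} \left(203 + 9\right) = -25093 - 4 \cdot 81 \cdot 212 = -25093 - 68688 = -93781$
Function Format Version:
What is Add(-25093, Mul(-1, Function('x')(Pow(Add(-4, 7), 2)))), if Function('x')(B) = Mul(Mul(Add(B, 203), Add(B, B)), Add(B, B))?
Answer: -93781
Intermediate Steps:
Function('x')(B) = Mul(4, Pow(B, 2), Add(203, B)) (Function('x')(B) = Mul(Mul(Add(203, B), Mul(2, B)), Mul(2, B)) = Mul(Mul(2, B, Add(203, B)), Mul(2, B)) = Mul(4, Pow(B, 2), Add(203, B)))
Add(-25093, Mul(-1, Function('x')(Pow(Add(-4, 7), 2)))) = Add(-25093, Mul(-1, Mul(4, Pow(Pow(Add(-4, 7), 2), 2), Add(203, Pow(Add(-4, 7), 2))))) = Add(-25093, Mul(-1, Mul(4, Pow(Pow(3, 2), 2), Add(203, Pow(3, 2))))) = Add(-25093, Mul(-1, Mul(4, Pow(9, 2), Add(203, 9)))) = Add(-25093, Mul(-1, Mul(4, 81, 212))) = Add(-25093, Mul(-1, 68688)) = Add(-25093, -68688) = -93781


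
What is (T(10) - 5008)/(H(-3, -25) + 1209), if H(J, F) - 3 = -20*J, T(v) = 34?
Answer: -829/212 ≈ -3.9104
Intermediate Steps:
H(J, F) = 3 - 20*J
(T(10) - 5008)/(H(-3, -25) + 1209) = (34 - 5008)/((3 - 20*(-3)) + 1209) = -4974/((3 + 60) + 1209) = -4974/(63 + 1209) = -4974/1272 = -4974*1/1272 = -829/212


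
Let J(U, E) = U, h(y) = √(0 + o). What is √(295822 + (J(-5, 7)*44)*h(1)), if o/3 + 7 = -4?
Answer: √(295822 - 220*I*√33) ≈ 543.9 - 1.162*I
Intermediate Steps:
o = -33 (o = -21 + 3*(-4) = -21 - 12 = -33)
h(y) = I*√33 (h(y) = √(0 - 33) = √(-33) = I*√33)
√(295822 + (J(-5, 7)*44)*h(1)) = √(295822 + (-5*44)*(I*√33)) = √(295822 - 220*I*√33)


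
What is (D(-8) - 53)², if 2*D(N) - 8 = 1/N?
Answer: 616225/256 ≈ 2407.1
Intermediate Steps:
D(N) = 4 + 1/(2*N) (D(N) = 4 + (1/N)/2 = 4 + 1/(2*N))
(D(-8) - 53)² = ((4 + (½)/(-8)) - 53)² = ((4 + (½)*(-⅛)) - 53)² = ((4 - 1/16) - 53)² = (63/16 - 53)² = (-785/16)² = 616225/256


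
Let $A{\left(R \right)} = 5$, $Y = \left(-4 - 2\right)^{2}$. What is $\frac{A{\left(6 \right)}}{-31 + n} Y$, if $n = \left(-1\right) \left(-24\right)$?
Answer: $- \frac{180}{7} \approx -25.714$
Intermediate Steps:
$Y = 36$ ($Y = \left(-6\right)^{2} = 36$)
$n = 24$
$\frac{A{\left(6 \right)}}{-31 + n} Y = \frac{5}{-31 + 24} \cdot 36 = \frac{5}{-7} \cdot 36 = 5 \left(- \frac{1}{7}\right) 36 = \left(- \frac{5}{7}\right) 36 = - \frac{180}{7}$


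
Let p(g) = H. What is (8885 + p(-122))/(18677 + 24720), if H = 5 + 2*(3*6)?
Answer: 8926/43397 ≈ 0.20568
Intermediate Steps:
H = 41 (H = 5 + 2*18 = 5 + 36 = 41)
p(g) = 41
(8885 + p(-122))/(18677 + 24720) = (8885 + 41)/(18677 + 24720) = 8926/43397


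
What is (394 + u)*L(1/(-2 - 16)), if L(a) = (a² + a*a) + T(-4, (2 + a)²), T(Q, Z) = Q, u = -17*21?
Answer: -23939/162 ≈ -147.77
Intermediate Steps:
u = -357
L(a) = -4 + 2*a² (L(a) = (a² + a*a) - 4 = (a² + a²) - 4 = 2*a² - 4 = -4 + 2*a²)
(394 + u)*L(1/(-2 - 16)) = (394 - 357)*(-4 + 2*(1/(-2 - 16))²) = 37*(-4 + 2*(1/(-18))²) = 37*(-4 + 2*(-1/18)²) = 37*(-4 + 2*(1/324)) = 37*(-4 + 1/162) = 37*(-647/162) = -23939/162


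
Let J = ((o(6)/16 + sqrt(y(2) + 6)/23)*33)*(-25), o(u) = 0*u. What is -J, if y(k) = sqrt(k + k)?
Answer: 1650*sqrt(2)/23 ≈ 101.45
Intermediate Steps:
o(u) = 0
y(k) = sqrt(2)*sqrt(k) (y(k) = sqrt(2*k) = sqrt(2)*sqrt(k))
J = -1650*sqrt(2)/23 (J = ((0/16 + sqrt(sqrt(2)*sqrt(2) + 6)/23)*33)*(-25) = ((0*(1/16) + sqrt(2 + 6)*(1/23))*33)*(-25) = ((0 + sqrt(8)*(1/23))*33)*(-25) = ((0 + (2*sqrt(2))*(1/23))*33)*(-25) = ((0 + 2*sqrt(2)/23)*33)*(-25) = ((2*sqrt(2)/23)*33)*(-25) = (66*sqrt(2)/23)*(-25) = -1650*sqrt(2)/23 ≈ -101.45)
-J = -(-1650)*sqrt(2)/23 = 1650*sqrt(2)/23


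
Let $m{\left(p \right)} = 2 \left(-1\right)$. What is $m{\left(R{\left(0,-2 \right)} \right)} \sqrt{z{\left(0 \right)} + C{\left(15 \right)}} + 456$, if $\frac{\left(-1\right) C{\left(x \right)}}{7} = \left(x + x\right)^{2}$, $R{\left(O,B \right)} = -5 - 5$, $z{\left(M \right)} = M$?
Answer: $456 - 60 i \sqrt{7} \approx 456.0 - 158.75 i$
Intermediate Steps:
$R{\left(O,B \right)} = -10$ ($R{\left(O,B \right)} = -5 - 5 = -10$)
$C{\left(x \right)} = - 28 x^{2}$ ($C{\left(x \right)} = - 7 \left(x + x\right)^{2} = - 7 \left(2 x\right)^{2} = - 7 \cdot 4 x^{2} = - 28 x^{2}$)
$m{\left(p \right)} = -2$
$m{\left(R{\left(0,-2 \right)} \right)} \sqrt{z{\left(0 \right)} + C{\left(15 \right)}} + 456 = - 2 \sqrt{0 - 28 \cdot 15^{2}} + 456 = - 2 \sqrt{0 - 6300} + 456 = - 2 \sqrt{-6300} + 456 = - 2 \cdot 30 i \sqrt{7} + 456 = - 60 i \sqrt{7} + 456 = 456 - 60 i \sqrt{7}$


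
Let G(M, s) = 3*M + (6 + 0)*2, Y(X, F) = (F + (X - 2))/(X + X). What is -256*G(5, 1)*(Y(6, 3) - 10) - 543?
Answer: 64545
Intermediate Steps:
Y(X, F) = (-2 + F + X)/(2*X) (Y(X, F) = (F + (-2 + X))/((2*X)) = (-2 + F + X)*(1/(2*X)) = (-2 + F + X)/(2*X))
G(M, s) = 12 + 3*M (G(M, s) = 3*M + 6*2 = 3*M + 12 = 12 + 3*M)
-256*G(5, 1)*(Y(6, 3) - 10) - 543 = -256*(12 + 3*5)*((½)*(-2 + 3 + 6)/6 - 10) - 543 = -256*(12 + 15)*((½)*(⅙)*7 - 10) - 543 = -6912*(7/12 - 10) - 543 = -6912*(-113)/12 - 543 = -256*(-1017/4) - 543 = 65088 - 543 = 64545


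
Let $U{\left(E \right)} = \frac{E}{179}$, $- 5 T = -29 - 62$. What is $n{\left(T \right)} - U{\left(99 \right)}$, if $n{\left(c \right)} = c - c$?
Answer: $- \frac{99}{179} \approx -0.55307$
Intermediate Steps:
$T = \frac{91}{5}$ ($T = - \frac{-29 - 62}{5} = \left(- \frac{1}{5}\right) \left(-91\right) = \frac{91}{5} \approx 18.2$)
$U{\left(E \right)} = \frac{E}{179}$ ($U{\left(E \right)} = E \frac{1}{179} = \frac{E}{179}$)
$n{\left(c \right)} = 0$
$n{\left(T \right)} - U{\left(99 \right)} = 0 - \frac{1}{179} \cdot 99 = 0 - \frac{99}{179} = - \frac{99}{179}$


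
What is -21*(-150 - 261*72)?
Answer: 397782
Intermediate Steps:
-21*(-150 - 261*72) = -21*(-150 - 18792) = -21*(-18942) = 397782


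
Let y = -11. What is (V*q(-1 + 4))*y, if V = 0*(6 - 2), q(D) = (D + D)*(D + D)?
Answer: 0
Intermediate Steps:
q(D) = 4*D**2 (q(D) = (2*D)*(2*D) = 4*D**2)
V = 0 (V = 0*4 = 0)
(V*q(-1 + 4))*y = (0*(4*(-1 + 4)**2))*(-11) = (0*(4*3**2))*(-11) = (0*(4*9))*(-11) = (0*36)*(-11) = 0*(-11) = 0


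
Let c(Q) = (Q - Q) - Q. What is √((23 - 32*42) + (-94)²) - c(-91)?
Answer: -91 + 3*√835 ≈ -4.3109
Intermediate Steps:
c(Q) = -Q (c(Q) = 0 - Q = -Q)
√((23 - 32*42) + (-94)²) - c(-91) = √((23 - 32*42) + (-94)²) - (-1)*(-91) = √((23 - 1344) + 8836) - 1*91 = √(-1321 + 8836) - 91 = √7515 - 91 = 3*√835 - 91 = -91 + 3*√835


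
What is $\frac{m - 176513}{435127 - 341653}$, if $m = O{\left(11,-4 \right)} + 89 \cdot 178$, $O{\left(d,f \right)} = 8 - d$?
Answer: $- \frac{26779}{15579} \approx -1.7189$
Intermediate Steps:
$m = 15839$ ($m = \left(8 - 11\right) + 89 \cdot 178 = \left(8 - 11\right) + 15842 = -3 + 15842 = 15839$)
$\frac{m - 176513}{435127 - 341653} = \frac{15839 - 176513}{435127 - 341653} = - \frac{160674}{93474} = \left(-160674\right) \frac{1}{93474} = - \frac{26779}{15579}$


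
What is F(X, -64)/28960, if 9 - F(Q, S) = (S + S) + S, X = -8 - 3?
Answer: 201/28960 ≈ 0.0069406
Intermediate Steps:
X = -11
F(Q, S) = 9 - 3*S (F(Q, S) = 9 - ((S + S) + S) = 9 - (2*S + S) = 9 - 3*S)
F(X, -64)/28960 = (9 - 3*(-64))/28960 = (9 + 192)*(1/28960) = 201*(1/28960) = 201/28960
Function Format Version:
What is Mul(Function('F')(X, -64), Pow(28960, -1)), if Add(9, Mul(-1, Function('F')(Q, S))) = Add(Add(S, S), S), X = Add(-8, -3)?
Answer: Rational(201, 28960) ≈ 0.0069406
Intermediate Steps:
X = -11
Function('F')(Q, S) = Add(9, Mul(-3, S)) (Function('F')(Q, S) = Add(9, Mul(-1, Add(Add(S, S), S))) = Add(9, Mul(-1, Add(Mul(2, S), S))) = Add(9, Mul(-1, Mul(3, S))) = Add(9, Mul(-3, S)))
Mul(Function('F')(X, -64), Pow(28960, -1)) = Mul(Add(9, Mul(-3, -64)), Pow(28960, -1)) = Mul(Add(9, 192), Rational(1, 28960)) = Mul(201, Rational(1, 28960)) = Rational(201, 28960)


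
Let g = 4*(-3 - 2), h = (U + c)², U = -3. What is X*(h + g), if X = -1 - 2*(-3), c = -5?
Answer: 220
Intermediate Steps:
X = 5 (X = -1 + 6 = 5)
h = 64 (h = (-3 - 5)² = (-8)² = 64)
g = -20 (g = 4*(-5) = -20)
X*(h + g) = 5*(64 - 20) = 5*44 = 220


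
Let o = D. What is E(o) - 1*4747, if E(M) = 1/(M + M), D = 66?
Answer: -626603/132 ≈ -4747.0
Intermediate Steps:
o = 66
E(M) = 1/(2*M)
E(o) - 1*4747 = (1/2)/66 - 1*4747 = (1/2)*(1/66) - 4747 = 1/132 - 4747 = -626603/132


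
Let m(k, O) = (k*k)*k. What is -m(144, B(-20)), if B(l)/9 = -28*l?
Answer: -2985984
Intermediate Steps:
B(l) = -252*l (B(l) = 9*(-28*l) = -252*l)
m(k, O) = k**3 (m(k, O) = k**2*k = k**3)
-m(144, B(-20)) = -1*144**3 = -1*2985984 = -2985984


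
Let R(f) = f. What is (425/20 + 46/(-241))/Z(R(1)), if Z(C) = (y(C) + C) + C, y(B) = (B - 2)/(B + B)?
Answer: 6767/482 ≈ 14.039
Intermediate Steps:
y(B) = (-2 + B)/(2*B) (y(B) = (-2 + B)/((2*B)) = (-2 + B)*(1/(2*B)) = (-2 + B)/(2*B))
Z(C) = 2*C + (-2 + C)/(2*C) (Z(C) = ((-2 + C)/(2*C) + C) + C = (C + (-2 + C)/(2*C)) + C = 2*C + (-2 + C)/(2*C))
(425/20 + 46/(-241))/Z(R(1)) = (425/20 + 46/(-241))/(½ - 1/1 + 2*1) = (425*(1/20) + 46*(-1/241))/(½ - 1*1 + 2) = (85/4 - 46/241)/(½ - 1 + 2) = 20301/(964*(3/2)) = (20301/964)*(⅔) = 6767/482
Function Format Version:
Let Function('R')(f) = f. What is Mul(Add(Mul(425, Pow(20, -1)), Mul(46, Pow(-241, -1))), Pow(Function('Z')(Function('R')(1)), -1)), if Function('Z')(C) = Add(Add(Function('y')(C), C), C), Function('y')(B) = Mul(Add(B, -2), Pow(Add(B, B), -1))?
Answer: Rational(6767, 482) ≈ 14.039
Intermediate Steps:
Function('y')(B) = Mul(Rational(1, 2), Pow(B, -1), Add(-2, B)) (Function('y')(B) = Mul(Add(-2, B), Pow(Mul(2, B), -1)) = Mul(Add(-2, B), Mul(Rational(1, 2), Pow(B, -1))) = Mul(Rational(1, 2), Pow(B, -1), Add(-2, B)))
Function('Z')(C) = Add(Mul(2, C), Mul(Rational(1, 2), Pow(C, -1), Add(-2, C))) (Function('Z')(C) = Add(Add(Mul(Rational(1, 2), Pow(C, -1), Add(-2, C)), C), C) = Add(Add(C, Mul(Rational(1, 2), Pow(C, -1), Add(-2, C))), C) = Add(Mul(2, C), Mul(Rational(1, 2), Pow(C, -1), Add(-2, C))))
Mul(Add(Mul(425, Pow(20, -1)), Mul(46, Pow(-241, -1))), Pow(Function('Z')(Function('R')(1)), -1)) = Mul(Add(Mul(425, Pow(20, -1)), Mul(46, Pow(-241, -1))), Pow(Add(Rational(1, 2), Mul(-1, Pow(1, -1)), Mul(2, 1)), -1)) = Mul(Add(Mul(425, Rational(1, 20)), Mul(46, Rational(-1, 241))), Pow(Add(Rational(1, 2), Mul(-1, 1), 2), -1)) = Mul(Add(Rational(85, 4), Rational(-46, 241)), Pow(Add(Rational(1, 2), -1, 2), -1)) = Mul(Rational(20301, 964), Pow(Rational(3, 2), -1)) = Mul(Rational(20301, 964), Rational(2, 3)) = Rational(6767, 482)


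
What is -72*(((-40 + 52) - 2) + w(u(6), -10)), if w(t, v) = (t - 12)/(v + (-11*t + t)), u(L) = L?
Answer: -25416/35 ≈ -726.17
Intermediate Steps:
w(t, v) = (-12 + t)/(v - 10*t)
-72*(((-40 + 52) - 2) + w(u(6), -10)) = -72*(((-40 + 52) - 2) + (12 - 1*6)/(-1*(-10) + 10*6)) = -72*((12 - 2) + (12 - 6)/(10 + 60)) = -72*(10 + 6/70) = -72*(10 + (1/70)*6) = -72*(10 + 3/35) = -72*353/35 = -25416/35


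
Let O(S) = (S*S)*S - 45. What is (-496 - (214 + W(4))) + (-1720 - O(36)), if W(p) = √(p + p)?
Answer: -49041 - 2*√2 ≈ -49044.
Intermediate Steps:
W(p) = √2*√p (W(p) = √(2*p) = √2*√p)
O(S) = -45 + S³ (O(S) = S²*S - 45 = S³ - 45 = -45 + S³)
(-496 - (214 + W(4))) + (-1720 - O(36)) = (-496 - (214 + √2*√4)) + (-1720 - (-45 + 36³)) = (-496 - (214 + √2*2)) + (-1720 - (-45 + 46656)) = (-496 - (214 + 2*√2)) + (-1720 - 1*46611) = (-496 + (-214 - 2*√2)) + (-1720 - 46611) = (-710 - 2*√2) - 48331 = -49041 - 2*√2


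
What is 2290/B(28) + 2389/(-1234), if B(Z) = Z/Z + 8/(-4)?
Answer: -2828249/1234 ≈ -2291.9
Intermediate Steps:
B(Z) = -1 (B(Z) = 1 + 8*(-1/4) = 1 - 2 = -1)
2290/B(28) + 2389/(-1234) = 2290/(-1) + 2389/(-1234) = 2290*(-1) + 2389*(-1/1234) = -2290 - 2389/1234 = -2828249/1234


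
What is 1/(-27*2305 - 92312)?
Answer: -1/154547 ≈ -6.4705e-6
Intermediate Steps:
1/(-27*2305 - 92312) = 1/(-62235 - 92312) = 1/(-154547) = -1/154547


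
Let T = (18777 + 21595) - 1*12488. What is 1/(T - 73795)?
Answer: -1/45911 ≈ -2.1781e-5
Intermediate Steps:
T = 27884 (T = 40372 - 12488 = 27884)
1/(T - 73795) = 1/(27884 - 73795) = 1/(-45911) = -1/45911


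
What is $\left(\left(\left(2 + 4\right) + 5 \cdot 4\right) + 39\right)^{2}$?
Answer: $4225$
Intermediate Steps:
$\left(\left(\left(2 + 4\right) + 5 \cdot 4\right) + 39\right)^{2} = \left(\left(6 + 20\right) + 39\right)^{2} = \left(26 + 39\right)^{2} = 65^{2} = 4225$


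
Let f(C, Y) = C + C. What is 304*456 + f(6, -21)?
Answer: 138636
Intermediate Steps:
f(C, Y) = 2*C
304*456 + f(6, -21) = 304*456 + 2*6 = 138624 + 12 = 138636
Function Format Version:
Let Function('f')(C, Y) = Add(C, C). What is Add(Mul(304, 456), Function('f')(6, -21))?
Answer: 138636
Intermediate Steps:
Function('f')(C, Y) = Mul(2, C)
Add(Mul(304, 456), Function('f')(6, -21)) = Add(Mul(304, 456), Mul(2, 6)) = Add(138624, 12) = 138636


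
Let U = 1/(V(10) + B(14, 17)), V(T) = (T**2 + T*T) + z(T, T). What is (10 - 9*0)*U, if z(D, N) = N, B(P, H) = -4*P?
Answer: 5/77 ≈ 0.064935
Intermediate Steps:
V(T) = T + 2*T**2 (V(T) = (T**2 + T*T) + T = (T**2 + T**2) + T = 2*T**2 + T = T + 2*T**2)
U = 1/154 (U = 1/(10*(1 + 2*10) - 4*14) = 1/(10*(1 + 20) - 56) = 1/(10*21 - 56) = 1/(210 - 56) = 1/154 ≈ 0.0064935)
(10 - 9*0)*U = (10 - 9*0)*(1/154) = (10 + 0)*(1/154) = 10*(1/154) = 5/77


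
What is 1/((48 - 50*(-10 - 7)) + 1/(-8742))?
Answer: 8742/7850315 ≈ 0.0011136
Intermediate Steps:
1/((48 - 50*(-10 - 7)) + 1/(-8742)) = 1/((48 - 50*(-17)) - 1/8742) = 1/((48 + 850) - 1/8742) = 1/(898 - 1/8742) = 1/(7850315/8742) = 8742/7850315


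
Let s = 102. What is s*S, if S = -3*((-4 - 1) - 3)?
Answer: 2448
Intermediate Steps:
S = 24 (S = -3*(-5 - 3) = -3*(-8) = 24)
s*S = 102*24 = 2448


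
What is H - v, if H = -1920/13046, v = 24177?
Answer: -157707531/6523 ≈ -24177.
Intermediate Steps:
H = -960/6523 (H = -1920*1/13046 = -960/6523 ≈ -0.14717)
H - v = -960/6523 - 1*24177 = -960/6523 - 24177 = -157707531/6523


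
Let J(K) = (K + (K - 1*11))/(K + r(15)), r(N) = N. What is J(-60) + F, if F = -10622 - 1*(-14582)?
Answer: 178331/45 ≈ 3962.9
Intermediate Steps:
J(K) = (-11 + 2*K)/(15 + K) (J(K) = (K + (K - 1*11))/(K + 15) = (K + (K - 11))/(15 + K) = (K + (-11 + K))/(15 + K) = (-11 + 2*K)/(15 + K))
F = 3960 (F = -10622 + 14582 = 3960)
J(-60) + F = (-11 + 2*(-60))/(15 - 60) + 3960 = (-11 - 120)/(-45) + 3960 = -1/45*(-131) + 3960 = 131/45 + 3960 = 178331/45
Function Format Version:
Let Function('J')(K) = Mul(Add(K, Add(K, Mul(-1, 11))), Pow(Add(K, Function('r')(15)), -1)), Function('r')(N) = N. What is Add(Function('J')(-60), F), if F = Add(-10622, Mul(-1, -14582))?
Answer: Rational(178331, 45) ≈ 3962.9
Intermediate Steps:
Function('J')(K) = Mul(Pow(Add(15, K), -1), Add(-11, Mul(2, K))) (Function('J')(K) = Mul(Add(K, Add(K, Mul(-1, 11))), Pow(Add(K, 15), -1)) = Mul(Add(K, Add(K, -11)), Pow(Add(15, K), -1)) = Mul(Add(K, Add(-11, K)), Pow(Add(15, K), -1)) = Mul(Add(-11, Mul(2, K)), Pow(Add(15, K), -1)) = Mul(Pow(Add(15, K), -1), Add(-11, Mul(2, K))))
F = 3960 (F = Add(-10622, 14582) = 3960)
Add(Function('J')(-60), F) = Add(Mul(Pow(Add(15, -60), -1), Add(-11, Mul(2, -60))), 3960) = Add(Mul(Pow(-45, -1), Add(-11, -120)), 3960) = Add(Mul(Rational(-1, 45), -131), 3960) = Add(Rational(131, 45), 3960) = Rational(178331, 45)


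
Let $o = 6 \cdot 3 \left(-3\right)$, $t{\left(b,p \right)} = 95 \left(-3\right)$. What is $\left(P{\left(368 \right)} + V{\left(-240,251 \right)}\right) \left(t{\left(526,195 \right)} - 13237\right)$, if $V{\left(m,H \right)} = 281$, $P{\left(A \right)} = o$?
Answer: $-3069494$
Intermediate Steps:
$t{\left(b,p \right)} = -285$
$o = -54$ ($o = 18 \left(-3\right) = -54$)
$P{\left(A \right)} = -54$
$\left(P{\left(368 \right)} + V{\left(-240,251 \right)}\right) \left(t{\left(526,195 \right)} - 13237\right) = \left(-54 + 281\right) \left(-285 - 13237\right) = 227 \left(-13522\right) = -3069494$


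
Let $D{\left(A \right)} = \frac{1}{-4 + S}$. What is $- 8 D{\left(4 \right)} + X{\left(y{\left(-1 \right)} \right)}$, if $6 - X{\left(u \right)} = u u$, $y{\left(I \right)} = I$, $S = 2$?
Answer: $9$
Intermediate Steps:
$D{\left(A \right)} = - \frac{1}{2}$ ($D{\left(A \right)} = \frac{1}{-4 + 2} = \frac{1}{-2} = - \frac{1}{2}$)
$X{\left(u \right)} = 6 - u^{2}$ ($X{\left(u \right)} = 6 - u u = 6 - u^{2}$)
$- 8 D{\left(4 \right)} + X{\left(y{\left(-1 \right)} \right)} = \left(-8\right) \left(- \frac{1}{2}\right) + \left(6 - \left(-1\right)^{2}\right) = 4 + \left(6 - 1\right) = 4 + 5 = 9$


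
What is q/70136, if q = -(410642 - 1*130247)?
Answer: -280395/70136 ≈ -3.9979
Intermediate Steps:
q = -280395 (q = -(410642 - 130247) = -1*280395 = -280395)
q/70136 = -280395/70136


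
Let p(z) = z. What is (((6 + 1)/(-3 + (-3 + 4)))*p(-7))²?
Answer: 2401/4 ≈ 600.25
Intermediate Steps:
(((6 + 1)/(-3 + (-3 + 4)))*p(-7))² = (((6 + 1)/(-3 + (-3 + 4)))*(-7))² = ((7/(-3 + 1))*(-7))² = ((7/(-2))*(-7))² = ((7*(-½))*(-7))² = (-7/2*(-7))² = (49/2)² = 2401/4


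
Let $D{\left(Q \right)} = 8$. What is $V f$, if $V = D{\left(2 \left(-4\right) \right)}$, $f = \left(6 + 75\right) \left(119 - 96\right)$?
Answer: $14904$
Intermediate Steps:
$f = 1863$ ($f = 81 \cdot 23 = 1863$)
$V = 8$
$V f = 8 \cdot 1863 = 14904$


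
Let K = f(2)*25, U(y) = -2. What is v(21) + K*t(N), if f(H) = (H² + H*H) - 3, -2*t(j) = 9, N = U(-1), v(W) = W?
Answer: -1083/2 ≈ -541.50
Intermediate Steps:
N = -2
t(j) = -9/2 (t(j) = -½*9 = -9/2)
f(H) = -3 + 2*H² (f(H) = (H² + H²) - 3 = 2*H² - 3 = -3 + 2*H²)
K = 125 (K = (-3 + 2*2²)*25 = (-3 + 2*4)*25 = (-3 + 8)*25 = 5*25 = 125)
v(21) + K*t(N) = 21 + 125*(-9/2) = 21 - 1125/2 = -1083/2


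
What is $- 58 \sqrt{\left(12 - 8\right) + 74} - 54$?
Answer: $-54 - 58 \sqrt{78} \approx -566.24$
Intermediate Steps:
$- 58 \sqrt{\left(12 - 8\right) + 74} - 54 = - 58 \sqrt{4 + 74} - 54 = - 58 \sqrt{78} - 54 = -54 - 58 \sqrt{78}$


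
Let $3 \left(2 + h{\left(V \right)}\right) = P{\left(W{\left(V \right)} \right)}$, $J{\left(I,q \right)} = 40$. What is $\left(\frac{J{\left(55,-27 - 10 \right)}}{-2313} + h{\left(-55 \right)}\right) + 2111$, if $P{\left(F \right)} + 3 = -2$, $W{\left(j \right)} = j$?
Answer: $\frac{4874222}{2313} \approx 2107.3$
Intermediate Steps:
$P{\left(F \right)} = -5$ ($P{\left(F \right)} = -3 - 2 = -5$)
$h{\left(V \right)} = - \frac{11}{3}$ ($h{\left(V \right)} = -2 + \frac{1}{3} \left(-5\right) = -2 - \frac{5}{3} = - \frac{11}{3}$)
$\left(\frac{J{\left(55,-27 - 10 \right)}}{-2313} + h{\left(-55 \right)}\right) + 2111 = \left(\frac{40}{-2313} - \frac{11}{3}\right) + 2111 = \left(40 \left(- \frac{1}{2313}\right) - \frac{11}{3}\right) + 2111 = \left(- \frac{40}{2313} - \frac{11}{3}\right) + 2111 = - \frac{8521}{2313} + 2111 = \frac{4874222}{2313}$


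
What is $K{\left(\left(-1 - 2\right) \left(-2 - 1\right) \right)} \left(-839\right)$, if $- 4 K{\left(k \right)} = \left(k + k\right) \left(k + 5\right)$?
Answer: $52857$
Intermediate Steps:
$K{\left(k \right)} = - \frac{k \left(5 + k\right)}{2}$ ($K{\left(k \right)} = - \frac{\left(k + k\right) \left(k + 5\right)}{4} = - \frac{2 k \left(5 + k\right)}{4} = - \frac{k \left(5 + k\right)}{2}$)
$K{\left(\left(-1 - 2\right) \left(-2 - 1\right) \right)} \left(-839\right) = - \frac{\left(-1 - 2\right) \left(-2 - 1\right) \left(5 + \left(-1 - 2\right) \left(-2 - 1\right)\right)}{2} \left(-839\right) = - \frac{\left(-3\right) \left(-3\right) \left(5 - -9\right)}{2} \left(-839\right) = \left(- \frac{1}{2}\right) 9 \left(5 + 9\right) \left(-839\right) = \left(- \frac{1}{2}\right) 9 \cdot 14 \left(-839\right) = \left(-63\right) \left(-839\right) = 52857$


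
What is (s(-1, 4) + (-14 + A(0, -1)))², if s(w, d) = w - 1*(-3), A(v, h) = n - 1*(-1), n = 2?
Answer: 81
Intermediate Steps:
A(v, h) = 3 (A(v, h) = 2 - 1*(-1) = 2 + 1 = 3)
s(w, d) = 3 + w (s(w, d) = w + 3 = 3 + w)
(s(-1, 4) + (-14 + A(0, -1)))² = ((3 - 1) + (-14 + 3))² = (2 - 11)² = (-9)² = 81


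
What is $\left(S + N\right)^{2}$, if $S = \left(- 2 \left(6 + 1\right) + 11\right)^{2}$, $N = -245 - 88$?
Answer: $104976$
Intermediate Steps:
$N = -333$ ($N = -245 - 88 = -333$)
$S = 9$ ($S = \left(\left(-2\right) 7 + 11\right)^{2} = \left(-14 + 11\right)^{2} = \left(-3\right)^{2} = 9$)
$\left(S + N\right)^{2} = \left(9 - 333\right)^{2} = \left(-324\right)^{2} = 104976$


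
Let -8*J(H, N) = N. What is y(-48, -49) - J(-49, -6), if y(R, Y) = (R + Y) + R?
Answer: -583/4 ≈ -145.75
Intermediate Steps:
y(R, Y) = Y + 2*R
J(H, N) = -N/8
y(-48, -49) - J(-49, -6) = (-49 + 2*(-48)) - (-1)*(-6)/8 = (-49 - 96) - 1*¾ = -145 - ¾ = -583/4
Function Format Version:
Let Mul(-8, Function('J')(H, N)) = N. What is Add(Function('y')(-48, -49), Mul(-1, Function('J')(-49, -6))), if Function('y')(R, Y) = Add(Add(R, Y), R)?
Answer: Rational(-583, 4) ≈ -145.75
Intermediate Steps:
Function('y')(R, Y) = Add(Y, Mul(2, R))
Function('J')(H, N) = Mul(Rational(-1, 8), N)
Add(Function('y')(-48, -49), Mul(-1, Function('J')(-49, -6))) = Add(Add(-49, Mul(2, -48)), Mul(-1, Mul(Rational(-1, 8), -6))) = Add(Add(-49, -96), Mul(-1, Rational(3, 4))) = Add(-145, Rational(-3, 4)) = Rational(-583, 4)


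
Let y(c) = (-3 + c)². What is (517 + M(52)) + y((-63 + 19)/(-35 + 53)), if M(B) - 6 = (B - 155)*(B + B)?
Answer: -822908/81 ≈ -10159.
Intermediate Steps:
M(B) = 6 + 2*B*(-155 + B) (M(B) = 6 + (B - 155)*(B + B) = 6 + (-155 + B)*(2*B) = 6 + 2*B*(-155 + B))
(517 + M(52)) + y((-63 + 19)/(-35 + 53)) = (517 + (6 - 310*52 + 2*52²)) + (-3 + (-63 + 19)/(-35 + 53))² = (517 + (6 - 16120 + 2*2704)) + (-3 - 44/18)² = (517 + (6 - 16120 + 5408)) + (-3 - 44*1/18)² = (517 - 10706) + (-3 - 22/9)² = -10189 + (-49/9)² = -10189 + 2401/81 = -822908/81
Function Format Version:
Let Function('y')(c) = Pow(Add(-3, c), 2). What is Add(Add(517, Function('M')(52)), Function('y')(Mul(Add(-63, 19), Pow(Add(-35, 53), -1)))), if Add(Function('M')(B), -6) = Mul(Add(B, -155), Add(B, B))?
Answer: Rational(-822908, 81) ≈ -10159.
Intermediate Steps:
Function('M')(B) = Add(6, Mul(2, B, Add(-155, B))) (Function('M')(B) = Add(6, Mul(Add(B, -155), Add(B, B))) = Add(6, Mul(Add(-155, B), Mul(2, B))) = Add(6, Mul(2, B, Add(-155, B))))
Add(Add(517, Function('M')(52)), Function('y')(Mul(Add(-63, 19), Pow(Add(-35, 53), -1)))) = Add(Add(517, Add(6, Mul(-310, 52), Mul(2, Pow(52, 2)))), Pow(Add(-3, Mul(Add(-63, 19), Pow(Add(-35, 53), -1))), 2)) = Add(Add(517, Add(6, -16120, Mul(2, 2704))), Pow(Add(-3, Mul(-44, Pow(18, -1))), 2)) = Add(Add(517, Add(6, -16120, 5408)), Pow(Add(-3, Mul(-44, Rational(1, 18))), 2)) = Add(Add(517, -10706), Pow(Add(-3, Rational(-22, 9)), 2)) = Add(-10189, Pow(Rational(-49, 9), 2)) = Add(-10189, Rational(2401, 81)) = Rational(-822908, 81)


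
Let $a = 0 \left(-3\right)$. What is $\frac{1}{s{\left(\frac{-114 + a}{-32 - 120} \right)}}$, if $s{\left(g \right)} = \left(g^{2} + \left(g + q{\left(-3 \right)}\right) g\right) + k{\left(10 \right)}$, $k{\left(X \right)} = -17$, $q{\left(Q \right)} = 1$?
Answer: $- \frac{8}{121} \approx -0.066116$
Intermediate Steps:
$a = 0$
$s{\left(g \right)} = -17 + g^{2} + g \left(1 + g\right)$ ($s{\left(g \right)} = \left(g^{2} + \left(g + 1\right) g\right) - 17 = \left(g^{2} + \left(1 + g\right) g\right) - 17 = \left(g^{2} + g \left(1 + g\right)\right) - 17 = -17 + g^{2} + g \left(1 + g\right)$)
$\frac{1}{s{\left(\frac{-114 + a}{-32 - 120} \right)}} = \frac{1}{-17 + \frac{-114 + 0}{-32 - 120} + 2 \left(\frac{-114 + 0}{-32 - 120}\right)^{2}} = \frac{1}{-17 - \frac{114}{-152} + 2 \left(- \frac{114}{-152}\right)^{2}} = \frac{1}{-17 - - \frac{3}{4} + 2 \left(\left(-114\right) \left(- \frac{1}{152}\right)\right)^{2}} = \frac{1}{-17 + \frac{3}{4} + 2 \left(\frac{3}{4}\right)^{2}} = \frac{1}{-17 + \frac{3}{4} + 2 \cdot \frac{9}{16}} = \frac{1}{-17 + \frac{3}{4} + \frac{9}{8}} = \frac{1}{- \frac{121}{8}} = - \frac{8}{121}$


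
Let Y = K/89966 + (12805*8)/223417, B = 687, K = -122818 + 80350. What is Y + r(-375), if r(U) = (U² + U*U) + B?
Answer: 2833457385008549/10049966911 ≈ 2.8194e+5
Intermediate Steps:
K = -42468
r(U) = 687 + 2*U² (r(U) = (U² + U*U) + 687 = (U² + U²) + 687 = 2*U² + 687 = 687 + 2*U²)
Y = -135978058/10049966911 (Y = -42468/89966 + (12805*8)/223417 = -42468*1/89966 + 102440*(1/223417) = -21234/44983 + 102440/223417 = -135978058/10049966911 ≈ -0.013530)
Y + r(-375) = -135978058/10049966911 + (687 + 2*(-375)²) = -135978058/10049966911 + (687 + 2*140625) = -135978058/10049966911 + (687 + 281250) = -135978058/10049966911 + 281937 = 2833457385008549/10049966911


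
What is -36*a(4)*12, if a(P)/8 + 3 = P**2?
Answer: -44928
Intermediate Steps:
a(P) = -24 + 8*P**2
-36*a(4)*12 = -36*(-24 + 8*4**2)*12 = -36*(-24 + 8*16)*12 = -36*(-24 + 128)*12 = -36*104*12 = -3744*12 = -44928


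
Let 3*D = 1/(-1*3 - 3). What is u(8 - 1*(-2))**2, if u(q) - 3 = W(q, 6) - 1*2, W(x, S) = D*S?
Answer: 4/9 ≈ 0.44444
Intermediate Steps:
D = -1/18 (D = 1/(3*(-1*3 - 3)) = 1/(3*(-3 - 3)) = (1/3)/(-6) = (1/3)*(-1/6) = -1/18 ≈ -0.055556)
W(x, S) = -S/18
u(q) = 2/3 (u(q) = 3 + (-1/18*6 - 1*2) = 3 + (-1/3 - 2) = 3 - 7/3 = 2/3)
u(8 - 1*(-2))**2 = (2/3)**2 = 4/9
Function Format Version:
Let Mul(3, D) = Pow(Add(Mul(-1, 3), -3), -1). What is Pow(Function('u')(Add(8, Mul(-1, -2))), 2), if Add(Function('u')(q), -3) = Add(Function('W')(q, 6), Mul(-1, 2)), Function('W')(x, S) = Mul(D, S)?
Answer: Rational(4, 9) ≈ 0.44444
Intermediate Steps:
D = Rational(-1, 18) (D = Mul(Rational(1, 3), Pow(Add(Mul(-1, 3), -3), -1)) = Mul(Rational(1, 3), Pow(Add(-3, -3), -1)) = Mul(Rational(1, 3), Pow(-6, -1)) = Mul(Rational(1, 3), Rational(-1, 6)) = Rational(-1, 18) ≈ -0.055556)
Function('W')(x, S) = Mul(Rational(-1, 18), S)
Function('u')(q) = Rational(2, 3) (Function('u')(q) = Add(3, Add(Mul(Rational(-1, 18), 6), Mul(-1, 2))) = Add(3, Add(Rational(-1, 3), -2)) = Add(3, Rational(-7, 3)) = Rational(2, 3))
Pow(Function('u')(Add(8, Mul(-1, -2))), 2) = Pow(Rational(2, 3), 2) = Rational(4, 9)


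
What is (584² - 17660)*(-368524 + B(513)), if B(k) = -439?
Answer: -119321158348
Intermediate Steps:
(584² - 17660)*(-368524 + B(513)) = (584² - 17660)*(-368524 - 439) = (341056 - 17660)*(-368963) = 323396*(-368963) = -119321158348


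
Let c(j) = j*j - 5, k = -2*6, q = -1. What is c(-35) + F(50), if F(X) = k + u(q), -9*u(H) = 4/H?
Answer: 10876/9 ≈ 1208.4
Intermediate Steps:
u(H) = -4/(9*H)
k = -12
F(X) = -104/9 (F(X) = -12 - 4/9/(-1) = -12 - 4/9*(-1) = -12 + 4/9 = -104/9)
c(j) = -5 + j² (c(j) = j² - 5 = -5 + j²)
c(-35) + F(50) = (-5 + (-35)²) - 104/9 = (-5 + 1225) - 104/9 = 1220 - 104/9 = 10876/9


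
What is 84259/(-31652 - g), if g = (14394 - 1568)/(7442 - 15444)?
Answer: -337120259/126633239 ≈ -2.6622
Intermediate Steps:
g = -6413/4001 (g = 12826/(-8002) = 12826*(-1/8002) = -6413/4001 ≈ -1.6028)
84259/(-31652 - g) = 84259/(-31652 - 1*(-6413/4001)) = 84259/(-31652 + 6413/4001) = 84259/(-126633239/4001) = 84259*(-4001/126633239) = -337120259/126633239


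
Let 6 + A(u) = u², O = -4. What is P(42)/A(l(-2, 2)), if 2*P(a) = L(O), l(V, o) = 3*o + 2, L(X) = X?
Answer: -1/29 ≈ -0.034483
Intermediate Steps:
l(V, o) = 2 + 3*o
P(a) = -2 (P(a) = (½)*(-4) = -2)
A(u) = -6 + u²
P(42)/A(l(-2, 2)) = -2/(-6 + (2 + 3*2)²) = -2/(-6 + (2 + 6)²) = -2/(-6 + 8²) = -2/(-6 + 64) = -2/58 = -2*1/58 = -1/29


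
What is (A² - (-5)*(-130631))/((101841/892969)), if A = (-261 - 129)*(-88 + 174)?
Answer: 1003945798753205/101841 ≈ 9.8580e+9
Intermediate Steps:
A = -33540 (A = -390*86 = -33540)
(A² - (-5)*(-130631))/((101841/892969)) = ((-33540)² - (-5)*(-130631))/((101841/892969)) = (1124931600 - 1*653155)/((101841*(1/892969))) = (1124931600 - 653155)/(101841/892969) = 1124278445*(892969/101841) = 1003945798753205/101841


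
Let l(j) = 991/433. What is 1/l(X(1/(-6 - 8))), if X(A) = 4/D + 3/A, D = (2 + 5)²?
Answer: 433/991 ≈ 0.43693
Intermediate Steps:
D = 49 (D = 7² = 49)
X(A) = 4/49 + 3/A
l(j) = 991/433 (l(j) = 991*(1/433) = 991/433)
1/l(X(1/(-6 - 8))) = 1/(991/433) = 433/991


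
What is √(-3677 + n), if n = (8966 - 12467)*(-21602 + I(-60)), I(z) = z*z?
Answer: 5*√2520853 ≈ 7938.6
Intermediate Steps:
I(z) = z²
n = 63025002 (n = (8966 - 12467)*(-21602 + (-60)²) = -3501*(-21602 + 3600) = -3501*(-18002) = 63025002)
√(-3677 + n) = √(-3677 + 63025002) = √63021325 = 5*√2520853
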